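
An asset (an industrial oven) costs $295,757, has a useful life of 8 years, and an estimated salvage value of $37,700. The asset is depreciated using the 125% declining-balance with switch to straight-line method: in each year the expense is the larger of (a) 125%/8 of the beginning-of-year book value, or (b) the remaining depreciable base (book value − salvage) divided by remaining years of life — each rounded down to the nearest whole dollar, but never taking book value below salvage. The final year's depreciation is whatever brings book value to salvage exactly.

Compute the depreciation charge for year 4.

Depreciable base = $295,757 − $37,700 = $258,057.
Year 1: DB = ⌊$295,757 × 125%/8⌋ = $46,212; SL = ⌊$258,057/8⌋ = $32,257 → take DB $46,212. Book value $249,545.
Year 2: DB = ⌊$249,545 × 125%/8⌋ = $38,991; SL = ⌊$211,845/7⌋ = $30,263 → take DB $38,991. Book value $210,554.
Year 3: DB = ⌊$210,554 × 125%/8⌋ = $32,899; SL = ⌊$172,854/6⌋ = $28,809 → take DB $32,899. Book value $177,655.
Year 4: DB = ⌊$177,655 × 125%/8⌋ = $27,758; SL = ⌊$139,955/5⌋ = $27,991 → take SL $27,991. Book value $149,664.

$27,991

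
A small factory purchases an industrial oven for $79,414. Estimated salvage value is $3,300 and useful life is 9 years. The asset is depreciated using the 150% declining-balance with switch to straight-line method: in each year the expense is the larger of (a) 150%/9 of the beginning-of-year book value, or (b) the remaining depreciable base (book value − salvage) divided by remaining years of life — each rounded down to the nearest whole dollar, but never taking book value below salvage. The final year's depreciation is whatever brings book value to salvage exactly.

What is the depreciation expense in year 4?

$7,659

Depreciable base = $79,414 − $3,300 = $76,114.
Year 1: DB = ⌊$79,414 × 150%/9⌋ = $13,235; SL = ⌊$76,114/9⌋ = $8,457 → take DB $13,235. Book value $66,179.
Year 2: DB = ⌊$66,179 × 150%/9⌋ = $11,029; SL = ⌊$62,879/8⌋ = $7,859 → take DB $11,029. Book value $55,150.
Year 3: DB = ⌊$55,150 × 150%/9⌋ = $9,191; SL = ⌊$51,850/7⌋ = $7,407 → take DB $9,191. Book value $45,959.
Year 4: DB = ⌊$45,959 × 150%/9⌋ = $7,659; SL = ⌊$42,659/6⌋ = $7,109 → take DB $7,659. Book value $38,300.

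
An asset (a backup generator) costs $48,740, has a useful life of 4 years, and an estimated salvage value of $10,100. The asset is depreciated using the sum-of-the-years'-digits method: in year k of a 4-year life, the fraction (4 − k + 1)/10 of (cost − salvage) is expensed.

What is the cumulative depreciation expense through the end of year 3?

Depreciable base = $48,740 − $10,100 = $38,640.
Sum of the years' digits = 4+3+2+1 = 10.
Year 1: $38,640 × 4/10 = $15,456. Book value $33,284.
Year 2: $38,640 × 3/10 = $11,592. Book value $21,692.
Year 3: $38,640 × 2/10 = $7,728. Book value $13,964.
Accumulated through year 3 = $48,740 − $13,964 = $34,776.

$34,776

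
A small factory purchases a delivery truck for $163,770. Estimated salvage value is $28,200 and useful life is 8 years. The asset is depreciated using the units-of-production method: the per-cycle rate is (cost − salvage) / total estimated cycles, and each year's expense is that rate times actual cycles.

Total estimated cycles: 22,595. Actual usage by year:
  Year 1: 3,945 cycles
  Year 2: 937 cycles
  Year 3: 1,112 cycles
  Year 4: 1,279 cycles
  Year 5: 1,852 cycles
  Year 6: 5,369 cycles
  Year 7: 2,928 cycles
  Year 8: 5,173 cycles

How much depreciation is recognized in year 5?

Depreciable base = $163,770 − $28,200 = $135,570.
Rate = $135,570 / 22,595 cycles = $6 per cycle.
Year 1: 3,945 × $6 = $23,670. Book value $140,100.
Year 2: 937 × $6 = $5,622. Book value $134,478.
Year 3: 1,112 × $6 = $6,672. Book value $127,806.
Year 4: 1,279 × $6 = $7,674. Book value $120,132.
Year 5: 1,852 × $6 = $11,112. Book value $109,020.

$11,112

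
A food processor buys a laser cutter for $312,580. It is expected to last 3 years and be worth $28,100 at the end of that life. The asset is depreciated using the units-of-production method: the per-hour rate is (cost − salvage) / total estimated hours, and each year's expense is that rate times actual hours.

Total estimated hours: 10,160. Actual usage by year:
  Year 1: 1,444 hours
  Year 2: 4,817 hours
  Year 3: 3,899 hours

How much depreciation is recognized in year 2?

$134,876

Depreciable base = $312,580 − $28,100 = $284,480.
Rate = $284,480 / 10,160 hours = $28 per hour.
Year 1: 1,444 × $28 = $40,432. Book value $272,148.
Year 2: 4,817 × $28 = $134,876. Book value $137,272.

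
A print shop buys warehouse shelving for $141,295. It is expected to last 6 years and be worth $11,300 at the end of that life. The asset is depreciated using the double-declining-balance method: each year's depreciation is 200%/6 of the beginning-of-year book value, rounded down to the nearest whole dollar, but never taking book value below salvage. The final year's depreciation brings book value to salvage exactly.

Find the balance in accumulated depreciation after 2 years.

Depreciable base = $141,295 − $11,300 = $129,995.
Year 1: ⌊$141,295 × 200%/6⌋ = $47,098. Book value $94,197.
Year 2: ⌊$94,197 × 200%/6⌋ = $31,399. Book value $62,798.
Accumulated through year 2 = $141,295 − $62,798 = $78,497.

$78,497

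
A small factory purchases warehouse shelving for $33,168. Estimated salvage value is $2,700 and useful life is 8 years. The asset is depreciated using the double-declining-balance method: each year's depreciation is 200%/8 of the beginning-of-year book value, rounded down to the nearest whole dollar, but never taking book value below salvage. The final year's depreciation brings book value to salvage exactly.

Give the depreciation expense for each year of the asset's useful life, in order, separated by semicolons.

$8,292; $6,219; $4,664; $3,498; $2,623; $1,968; $1,476; $1,728

Depreciable base = $33,168 − $2,700 = $30,468.
Year 1: ⌊$33,168 × 200%/8⌋ = $8,292. Book value $24,876.
Year 2: ⌊$24,876 × 200%/8⌋ = $6,219. Book value $18,657.
Year 3: ⌊$18,657 × 200%/8⌋ = $4,664. Book value $13,993.
Year 4: ⌊$13,993 × 200%/8⌋ = $3,498. Book value $10,495.
Year 5: ⌊$10,495 × 200%/8⌋ = $2,623. Book value $7,872.
Year 6: ⌊$7,872 × 200%/8⌋ = $1,968. Book value $5,904.
Year 7: ⌊$5,904 × 200%/8⌋ = $1,476. Book value $4,428.
Year 8 (final): $4,428 − $2,700 = $1,728. Book value $2,700.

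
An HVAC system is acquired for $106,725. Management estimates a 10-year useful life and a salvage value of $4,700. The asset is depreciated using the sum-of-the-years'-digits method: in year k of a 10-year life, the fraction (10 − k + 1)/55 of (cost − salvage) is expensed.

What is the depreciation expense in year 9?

Depreciable base = $106,725 − $4,700 = $102,025.
Sum of the years' digits = 10+9+8+7+6+5+4+3+2+1 = 55.
Year 1: $102,025 × 10/55 = $18,550. Book value $88,175.
Year 2: $102,025 × 9/55 = $16,695. Book value $71,480.
Year 3: $102,025 × 8/55 = $14,840. Book value $56,640.
Year 4: $102,025 × 7/55 = $12,985. Book value $43,655.
Year 5: $102,025 × 6/55 = $11,130. Book value $32,525.
Year 6: $102,025 × 5/55 = $9,275. Book value $23,250.
Year 7: $102,025 × 4/55 = $7,420. Book value $15,830.
Year 8: $102,025 × 3/55 = $5,565. Book value $10,265.
Year 9: $102,025 × 2/55 = $3,710. Book value $6,555.

$3,710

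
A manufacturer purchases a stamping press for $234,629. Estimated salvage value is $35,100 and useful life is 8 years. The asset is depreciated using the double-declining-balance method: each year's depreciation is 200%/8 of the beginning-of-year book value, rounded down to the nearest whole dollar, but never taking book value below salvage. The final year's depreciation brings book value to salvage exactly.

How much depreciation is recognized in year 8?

Depreciable base = $234,629 − $35,100 = $199,529.
Year 1: ⌊$234,629 × 200%/8⌋ = $58,657. Book value $175,972.
Year 2: ⌊$175,972 × 200%/8⌋ = $43,993. Book value $131,979.
Year 3: ⌊$131,979 × 200%/8⌋ = $32,994. Book value $98,985.
Year 4: ⌊$98,985 × 200%/8⌋ = $24,746. Book value $74,239.
Year 5: ⌊$74,239 × 200%/8⌋ = $18,559. Book value $55,680.
Year 6: ⌊$55,680 × 200%/8⌋ = $13,920. Book value $41,760.
Year 7: ⌊$41,760 × 200%/8⌋ = $10,440, capped at $6,660. Book value $35,100.
Year 8 (final): $35,100 − $35,100 = $0. Book value $35,100.

$0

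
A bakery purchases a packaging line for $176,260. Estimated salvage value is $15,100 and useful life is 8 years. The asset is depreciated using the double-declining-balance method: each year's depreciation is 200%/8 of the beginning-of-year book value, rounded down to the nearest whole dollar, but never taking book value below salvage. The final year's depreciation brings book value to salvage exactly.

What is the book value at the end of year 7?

Depreciable base = $176,260 − $15,100 = $161,160.
Year 1: ⌊$176,260 × 200%/8⌋ = $44,065. Book value $132,195.
Year 2: ⌊$132,195 × 200%/8⌋ = $33,048. Book value $99,147.
Year 3: ⌊$99,147 × 200%/8⌋ = $24,786. Book value $74,361.
Year 4: ⌊$74,361 × 200%/8⌋ = $18,590. Book value $55,771.
Year 5: ⌊$55,771 × 200%/8⌋ = $13,942. Book value $41,829.
Year 6: ⌊$41,829 × 200%/8⌋ = $10,457. Book value $31,372.
Year 7: ⌊$31,372 × 200%/8⌋ = $7,843. Book value $23,529.

$23,529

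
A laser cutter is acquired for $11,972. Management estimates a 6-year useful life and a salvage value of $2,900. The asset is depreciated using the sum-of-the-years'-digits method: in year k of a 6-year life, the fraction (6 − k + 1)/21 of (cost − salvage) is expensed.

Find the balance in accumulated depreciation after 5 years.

$8,640

Depreciable base = $11,972 − $2,900 = $9,072.
Sum of the years' digits = 6+5+4+3+2+1 = 21.
Year 1: $9,072 × 6/21 = $2,592. Book value $9,380.
Year 2: $9,072 × 5/21 = $2,160. Book value $7,220.
Year 3: $9,072 × 4/21 = $1,728. Book value $5,492.
Year 4: $9,072 × 3/21 = $1,296. Book value $4,196.
Year 5: $9,072 × 2/21 = $864. Book value $3,332.
Accumulated through year 5 = $11,972 − $3,332 = $8,640.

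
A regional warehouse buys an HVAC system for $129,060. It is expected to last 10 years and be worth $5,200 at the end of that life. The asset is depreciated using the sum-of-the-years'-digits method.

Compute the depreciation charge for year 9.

$4,504

Depreciable base = $129,060 − $5,200 = $123,860.
Sum of the years' digits = 10+9+8+7+6+5+4+3+2+1 = 55.
Year 1: $123,860 × 10/55 = $22,520. Book value $106,540.
Year 2: $123,860 × 9/55 = $20,268. Book value $86,272.
Year 3: $123,860 × 8/55 = $18,016. Book value $68,256.
Year 4: $123,860 × 7/55 = $15,764. Book value $52,492.
Year 5: $123,860 × 6/55 = $13,512. Book value $38,980.
Year 6: $123,860 × 5/55 = $11,260. Book value $27,720.
Year 7: $123,860 × 4/55 = $9,008. Book value $18,712.
Year 8: $123,860 × 3/55 = $6,756. Book value $11,956.
Year 9: $123,860 × 2/55 = $4,504. Book value $7,452.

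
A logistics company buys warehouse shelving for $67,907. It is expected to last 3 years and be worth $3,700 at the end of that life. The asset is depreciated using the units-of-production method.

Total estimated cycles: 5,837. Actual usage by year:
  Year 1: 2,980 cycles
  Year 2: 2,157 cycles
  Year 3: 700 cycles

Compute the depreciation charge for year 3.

$7,700

Depreciable base = $67,907 − $3,700 = $64,207.
Rate = $64,207 / 5,837 cycles = $11 per cycle.
Year 1: 2,980 × $11 = $32,780. Book value $35,127.
Year 2: 2,157 × $11 = $23,727. Book value $11,400.
Year 3: 700 × $11 = $7,700. Book value $3,700.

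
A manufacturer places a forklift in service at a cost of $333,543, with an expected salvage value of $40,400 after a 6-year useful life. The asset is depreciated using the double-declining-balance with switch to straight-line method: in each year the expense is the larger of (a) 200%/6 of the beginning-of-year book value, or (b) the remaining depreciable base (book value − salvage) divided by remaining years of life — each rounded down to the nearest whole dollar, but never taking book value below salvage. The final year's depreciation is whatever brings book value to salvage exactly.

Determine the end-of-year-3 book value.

$98,828

Depreciable base = $333,543 − $40,400 = $293,143.
Year 1: DB = ⌊$333,543 × 200%/6⌋ = $111,181; SL = ⌊$293,143/6⌋ = $48,857 → take DB $111,181. Book value $222,362.
Year 2: DB = ⌊$222,362 × 200%/6⌋ = $74,120; SL = ⌊$181,962/5⌋ = $36,392 → take DB $74,120. Book value $148,242.
Year 3: DB = ⌊$148,242 × 200%/6⌋ = $49,414; SL = ⌊$107,842/4⌋ = $26,960 → take DB $49,414. Book value $98,828.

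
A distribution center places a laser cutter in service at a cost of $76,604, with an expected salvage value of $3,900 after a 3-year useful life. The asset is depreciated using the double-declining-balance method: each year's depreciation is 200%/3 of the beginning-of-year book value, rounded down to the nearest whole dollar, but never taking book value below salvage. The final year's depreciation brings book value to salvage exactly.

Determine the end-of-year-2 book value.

Depreciable base = $76,604 − $3,900 = $72,704.
Year 1: ⌊$76,604 × 200%/3⌋ = $51,069. Book value $25,535.
Year 2: ⌊$25,535 × 200%/3⌋ = $17,023. Book value $8,512.

$8,512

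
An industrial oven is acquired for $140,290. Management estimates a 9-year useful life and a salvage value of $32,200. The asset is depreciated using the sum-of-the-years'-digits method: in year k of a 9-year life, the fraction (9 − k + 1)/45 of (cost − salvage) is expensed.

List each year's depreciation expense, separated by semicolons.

$21,618; $19,216; $16,814; $14,412; $12,010; $9,608; $7,206; $4,804; $2,402

Depreciable base = $140,290 − $32,200 = $108,090.
Sum of the years' digits = 9+8+7+6+5+4+3+2+1 = 45.
Year 1: $108,090 × 9/45 = $21,618. Book value $118,672.
Year 2: $108,090 × 8/45 = $19,216. Book value $99,456.
Year 3: $108,090 × 7/45 = $16,814. Book value $82,642.
Year 4: $108,090 × 6/45 = $14,412. Book value $68,230.
Year 5: $108,090 × 5/45 = $12,010. Book value $56,220.
Year 6: $108,090 × 4/45 = $9,608. Book value $46,612.
Year 7: $108,090 × 3/45 = $7,206. Book value $39,406.
Year 8: $108,090 × 2/45 = $4,804. Book value $34,602.
Year 9: $108,090 × 1/45 = $2,402. Book value $32,200.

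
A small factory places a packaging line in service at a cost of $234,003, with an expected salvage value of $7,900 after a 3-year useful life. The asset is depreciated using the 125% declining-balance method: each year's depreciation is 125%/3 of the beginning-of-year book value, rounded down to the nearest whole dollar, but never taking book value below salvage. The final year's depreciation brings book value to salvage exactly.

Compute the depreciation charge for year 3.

$71,727

Depreciable base = $234,003 − $7,900 = $226,103.
Year 1: ⌊$234,003 × 125%/3⌋ = $97,501. Book value $136,502.
Year 2: ⌊$136,502 × 125%/3⌋ = $56,875. Book value $79,627.
Year 3 (final): $79,627 − $7,900 = $71,727. Book value $7,900.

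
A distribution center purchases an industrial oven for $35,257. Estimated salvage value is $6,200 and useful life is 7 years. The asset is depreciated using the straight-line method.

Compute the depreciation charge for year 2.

Depreciable base = $35,257 − $6,200 = $29,057.
Annual expense = $29,057 / 7 = $4,151.

$4,151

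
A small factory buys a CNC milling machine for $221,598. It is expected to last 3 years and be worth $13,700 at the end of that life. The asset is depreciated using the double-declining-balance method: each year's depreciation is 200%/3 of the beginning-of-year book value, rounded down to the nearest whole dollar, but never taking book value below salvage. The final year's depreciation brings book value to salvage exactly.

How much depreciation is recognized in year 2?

$49,244

Depreciable base = $221,598 − $13,700 = $207,898.
Year 1: ⌊$221,598 × 200%/3⌋ = $147,732. Book value $73,866.
Year 2: ⌊$73,866 × 200%/3⌋ = $49,244. Book value $24,622.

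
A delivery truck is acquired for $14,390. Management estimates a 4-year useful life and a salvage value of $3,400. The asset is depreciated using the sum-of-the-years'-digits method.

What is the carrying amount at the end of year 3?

$4,499

Depreciable base = $14,390 − $3,400 = $10,990.
Sum of the years' digits = 4+3+2+1 = 10.
Year 1: $10,990 × 4/10 = $4,396. Book value $9,994.
Year 2: $10,990 × 3/10 = $3,297. Book value $6,697.
Year 3: $10,990 × 2/10 = $2,198. Book value $4,499.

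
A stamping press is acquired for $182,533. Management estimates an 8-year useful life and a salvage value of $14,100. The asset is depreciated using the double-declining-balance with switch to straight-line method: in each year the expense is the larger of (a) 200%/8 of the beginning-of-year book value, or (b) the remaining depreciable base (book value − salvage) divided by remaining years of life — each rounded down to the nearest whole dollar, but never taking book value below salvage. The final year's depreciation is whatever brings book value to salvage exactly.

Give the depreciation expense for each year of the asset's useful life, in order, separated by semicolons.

$45,633; $34,225; $25,668; $19,251; $14,439; $10,829; $9,194; $9,194

Depreciable base = $182,533 − $14,100 = $168,433.
Year 1: DB = ⌊$182,533 × 200%/8⌋ = $45,633; SL = ⌊$168,433/8⌋ = $21,054 → take DB $45,633. Book value $136,900.
Year 2: DB = ⌊$136,900 × 200%/8⌋ = $34,225; SL = ⌊$122,800/7⌋ = $17,542 → take DB $34,225. Book value $102,675.
Year 3: DB = ⌊$102,675 × 200%/8⌋ = $25,668; SL = ⌊$88,575/6⌋ = $14,762 → take DB $25,668. Book value $77,007.
Year 4: DB = ⌊$77,007 × 200%/8⌋ = $19,251; SL = ⌊$62,907/5⌋ = $12,581 → take DB $19,251. Book value $57,756.
Year 5: DB = ⌊$57,756 × 200%/8⌋ = $14,439; SL = ⌊$43,656/4⌋ = $10,914 → take DB $14,439. Book value $43,317.
Year 6: DB = ⌊$43,317 × 200%/8⌋ = $10,829; SL = ⌊$29,217/3⌋ = $9,739 → take DB $10,829. Book value $32,488.
Year 7: DB = ⌊$32,488 × 200%/8⌋ = $8,122; SL = ⌊$18,388/2⌋ = $9,194 → take SL $9,194. Book value $23,294.
Year 8 (final): $23,294 − $14,100 = $9,194. Book value $14,100.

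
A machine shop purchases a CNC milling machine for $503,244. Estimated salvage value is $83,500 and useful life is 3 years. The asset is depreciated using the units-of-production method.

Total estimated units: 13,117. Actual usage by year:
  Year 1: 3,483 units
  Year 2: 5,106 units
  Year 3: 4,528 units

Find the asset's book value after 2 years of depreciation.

$228,396

Depreciable base = $503,244 − $83,500 = $419,744.
Rate = $419,744 / 13,117 units = $32 per unit.
Year 1: 3,483 × $32 = $111,456. Book value $391,788.
Year 2: 5,106 × $32 = $163,392. Book value $228,396.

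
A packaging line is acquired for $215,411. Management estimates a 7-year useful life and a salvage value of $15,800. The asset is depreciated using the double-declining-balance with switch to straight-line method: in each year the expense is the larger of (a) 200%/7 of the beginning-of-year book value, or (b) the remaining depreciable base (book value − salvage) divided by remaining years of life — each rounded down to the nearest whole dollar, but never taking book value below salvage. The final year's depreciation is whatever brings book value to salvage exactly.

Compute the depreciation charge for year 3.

$31,401

Depreciable base = $215,411 − $15,800 = $199,611.
Year 1: DB = ⌊$215,411 × 200%/7⌋ = $61,546; SL = ⌊$199,611/7⌋ = $28,515 → take DB $61,546. Book value $153,865.
Year 2: DB = ⌊$153,865 × 200%/7⌋ = $43,961; SL = ⌊$138,065/6⌋ = $23,010 → take DB $43,961. Book value $109,904.
Year 3: DB = ⌊$109,904 × 200%/7⌋ = $31,401; SL = ⌊$94,104/5⌋ = $18,820 → take DB $31,401. Book value $78,503.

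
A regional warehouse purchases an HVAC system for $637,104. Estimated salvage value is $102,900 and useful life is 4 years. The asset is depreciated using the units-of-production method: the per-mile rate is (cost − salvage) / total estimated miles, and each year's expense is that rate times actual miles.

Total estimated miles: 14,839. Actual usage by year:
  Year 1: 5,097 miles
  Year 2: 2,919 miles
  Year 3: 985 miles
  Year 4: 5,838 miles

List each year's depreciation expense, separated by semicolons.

$183,492; $105,084; $35,460; $210,168

Depreciable base = $637,104 − $102,900 = $534,204.
Rate = $534,204 / 14,839 miles = $36 per mile.
Year 1: 5,097 × $36 = $183,492. Book value $453,612.
Year 2: 2,919 × $36 = $105,084. Book value $348,528.
Year 3: 985 × $36 = $35,460. Book value $313,068.
Year 4: 5,838 × $36 = $210,168. Book value $102,900.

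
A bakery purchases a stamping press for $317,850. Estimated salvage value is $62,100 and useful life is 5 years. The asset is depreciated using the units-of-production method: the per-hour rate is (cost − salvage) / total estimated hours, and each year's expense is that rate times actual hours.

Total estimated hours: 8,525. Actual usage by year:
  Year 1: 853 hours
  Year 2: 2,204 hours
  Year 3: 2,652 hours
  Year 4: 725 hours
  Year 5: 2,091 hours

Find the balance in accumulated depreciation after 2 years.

Depreciable base = $317,850 − $62,100 = $255,750.
Rate = $255,750 / 8,525 hours = $30 per hour.
Year 1: 853 × $30 = $25,590. Book value $292,260.
Year 2: 2,204 × $30 = $66,120. Book value $226,140.
Accumulated through year 2 = $317,850 − $226,140 = $91,710.

$91,710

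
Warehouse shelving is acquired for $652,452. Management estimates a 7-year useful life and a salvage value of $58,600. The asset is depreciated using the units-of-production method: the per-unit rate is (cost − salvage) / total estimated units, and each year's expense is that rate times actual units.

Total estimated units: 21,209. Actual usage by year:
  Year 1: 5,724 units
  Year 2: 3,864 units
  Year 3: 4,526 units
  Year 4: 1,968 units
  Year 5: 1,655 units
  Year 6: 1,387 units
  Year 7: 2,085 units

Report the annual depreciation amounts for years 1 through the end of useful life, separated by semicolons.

Depreciable base = $652,452 − $58,600 = $593,852.
Rate = $593,852 / 21,209 units = $28 per unit.
Year 1: 5,724 × $28 = $160,272. Book value $492,180.
Year 2: 3,864 × $28 = $108,192. Book value $383,988.
Year 3: 4,526 × $28 = $126,728. Book value $257,260.
Year 4: 1,968 × $28 = $55,104. Book value $202,156.
Year 5: 1,655 × $28 = $46,340. Book value $155,816.
Year 6: 1,387 × $28 = $38,836. Book value $116,980.
Year 7: 2,085 × $28 = $58,380. Book value $58,600.

$160,272; $108,192; $126,728; $55,104; $46,340; $38,836; $58,380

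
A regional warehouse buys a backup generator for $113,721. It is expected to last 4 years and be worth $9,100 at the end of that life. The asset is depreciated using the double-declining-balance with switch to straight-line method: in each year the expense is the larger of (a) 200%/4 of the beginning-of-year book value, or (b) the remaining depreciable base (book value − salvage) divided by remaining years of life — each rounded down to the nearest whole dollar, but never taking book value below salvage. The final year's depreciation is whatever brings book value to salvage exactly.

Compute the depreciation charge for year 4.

$5,116

Depreciable base = $113,721 − $9,100 = $104,621.
Year 1: DB = ⌊$113,721 × 200%/4⌋ = $56,860; SL = ⌊$104,621/4⌋ = $26,155 → take DB $56,860. Book value $56,861.
Year 2: DB = ⌊$56,861 × 200%/4⌋ = $28,430; SL = ⌊$47,761/3⌋ = $15,920 → take DB $28,430. Book value $28,431.
Year 3: DB = ⌊$28,431 × 200%/4⌋ = $14,215; SL = ⌊$19,331/2⌋ = $9,665 → take DB $14,215. Book value $14,216.
Year 4 (final): $14,216 − $9,100 = $5,116. Book value $9,100.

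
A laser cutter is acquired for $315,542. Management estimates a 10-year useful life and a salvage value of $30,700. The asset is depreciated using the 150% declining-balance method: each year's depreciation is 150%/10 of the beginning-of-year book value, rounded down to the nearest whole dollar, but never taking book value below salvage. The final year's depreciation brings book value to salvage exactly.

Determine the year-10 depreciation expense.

Depreciable base = $315,542 − $30,700 = $284,842.
Year 1: ⌊$315,542 × 150%/10⌋ = $47,331. Book value $268,211.
Year 2: ⌊$268,211 × 150%/10⌋ = $40,231. Book value $227,980.
Year 3: ⌊$227,980 × 150%/10⌋ = $34,197. Book value $193,783.
Year 4: ⌊$193,783 × 150%/10⌋ = $29,067. Book value $164,716.
Year 5: ⌊$164,716 × 150%/10⌋ = $24,707. Book value $140,009.
Year 6: ⌊$140,009 × 150%/10⌋ = $21,001. Book value $119,008.
Year 7: ⌊$119,008 × 150%/10⌋ = $17,851. Book value $101,157.
Year 8: ⌊$101,157 × 150%/10⌋ = $15,173. Book value $85,984.
Year 9: ⌊$85,984 × 150%/10⌋ = $12,897. Book value $73,087.
Year 10 (final): $73,087 − $30,700 = $42,387. Book value $30,700.

$42,387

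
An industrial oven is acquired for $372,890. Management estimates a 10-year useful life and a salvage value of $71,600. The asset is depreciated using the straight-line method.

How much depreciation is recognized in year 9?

$30,129

Depreciable base = $372,890 − $71,600 = $301,290.
Annual expense = $301,290 / 10 = $30,129.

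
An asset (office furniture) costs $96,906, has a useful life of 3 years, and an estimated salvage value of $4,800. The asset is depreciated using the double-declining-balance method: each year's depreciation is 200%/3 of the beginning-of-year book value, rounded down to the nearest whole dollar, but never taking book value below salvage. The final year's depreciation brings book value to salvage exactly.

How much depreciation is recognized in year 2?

$21,534

Depreciable base = $96,906 − $4,800 = $92,106.
Year 1: ⌊$96,906 × 200%/3⌋ = $64,604. Book value $32,302.
Year 2: ⌊$32,302 × 200%/3⌋ = $21,534. Book value $10,768.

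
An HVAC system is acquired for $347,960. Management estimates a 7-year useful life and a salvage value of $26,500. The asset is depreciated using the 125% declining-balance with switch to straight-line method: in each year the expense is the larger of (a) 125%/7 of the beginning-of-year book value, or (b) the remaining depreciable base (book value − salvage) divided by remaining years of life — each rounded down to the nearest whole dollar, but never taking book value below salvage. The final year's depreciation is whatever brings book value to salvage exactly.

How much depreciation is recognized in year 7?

Depreciable base = $347,960 − $26,500 = $321,460.
Year 1: DB = ⌊$347,960 × 125%/7⌋ = $62,135; SL = ⌊$321,460/7⌋ = $45,922 → take DB $62,135. Book value $285,825.
Year 2: DB = ⌊$285,825 × 125%/7⌋ = $51,040; SL = ⌊$259,325/6⌋ = $43,220 → take DB $51,040. Book value $234,785.
Year 3: DB = ⌊$234,785 × 125%/7⌋ = $41,925; SL = ⌊$208,285/5⌋ = $41,657 → take DB $41,925. Book value $192,860.
Year 4: DB = ⌊$192,860 × 125%/7⌋ = $34,439; SL = ⌊$166,360/4⌋ = $41,590 → take SL $41,590. Book value $151,270.
Year 5: DB = ⌊$151,270 × 125%/7⌋ = $27,012; SL = ⌊$124,770/3⌋ = $41,590 → take SL $41,590. Book value $109,680.
Year 6: DB = ⌊$109,680 × 125%/7⌋ = $19,585; SL = ⌊$83,180/2⌋ = $41,590 → take SL $41,590. Book value $68,090.
Year 7 (final): $68,090 − $26,500 = $41,590. Book value $26,500.

$41,590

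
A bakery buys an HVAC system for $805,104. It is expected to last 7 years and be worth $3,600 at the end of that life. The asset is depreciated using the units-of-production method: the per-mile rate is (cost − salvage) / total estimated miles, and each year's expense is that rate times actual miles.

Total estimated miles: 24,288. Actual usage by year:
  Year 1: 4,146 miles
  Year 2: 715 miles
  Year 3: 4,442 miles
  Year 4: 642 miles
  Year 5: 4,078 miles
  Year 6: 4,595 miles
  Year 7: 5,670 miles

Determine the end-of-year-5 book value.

Depreciable base = $805,104 − $3,600 = $801,504.
Rate = $801,504 / 24,288 miles = $33 per mile.
Year 1: 4,146 × $33 = $136,818. Book value $668,286.
Year 2: 715 × $33 = $23,595. Book value $644,691.
Year 3: 4,442 × $33 = $146,586. Book value $498,105.
Year 4: 642 × $33 = $21,186. Book value $476,919.
Year 5: 4,078 × $33 = $134,574. Book value $342,345.

$342,345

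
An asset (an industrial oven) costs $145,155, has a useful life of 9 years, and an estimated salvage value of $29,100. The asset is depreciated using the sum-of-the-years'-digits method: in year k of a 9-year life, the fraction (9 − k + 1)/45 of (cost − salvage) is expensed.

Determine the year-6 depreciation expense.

$10,316

Depreciable base = $145,155 − $29,100 = $116,055.
Sum of the years' digits = 9+8+7+6+5+4+3+2+1 = 45.
Year 1: $116,055 × 9/45 = $23,211. Book value $121,944.
Year 2: $116,055 × 8/45 = $20,632. Book value $101,312.
Year 3: $116,055 × 7/45 = $18,053. Book value $83,259.
Year 4: $116,055 × 6/45 = $15,474. Book value $67,785.
Year 5: $116,055 × 5/45 = $12,895. Book value $54,890.
Year 6: $116,055 × 4/45 = $10,316. Book value $44,574.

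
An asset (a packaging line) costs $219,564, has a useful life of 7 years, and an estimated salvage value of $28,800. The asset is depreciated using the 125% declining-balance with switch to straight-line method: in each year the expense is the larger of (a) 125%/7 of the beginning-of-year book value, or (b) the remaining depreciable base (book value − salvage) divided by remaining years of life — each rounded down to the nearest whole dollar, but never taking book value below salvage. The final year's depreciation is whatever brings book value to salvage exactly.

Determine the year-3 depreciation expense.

$26,455

Depreciable base = $219,564 − $28,800 = $190,764.
Year 1: DB = ⌊$219,564 × 125%/7⌋ = $39,207; SL = ⌊$190,764/7⌋ = $27,252 → take DB $39,207. Book value $180,357.
Year 2: DB = ⌊$180,357 × 125%/7⌋ = $32,206; SL = ⌊$151,557/6⌋ = $25,259 → take DB $32,206. Book value $148,151.
Year 3: DB = ⌊$148,151 × 125%/7⌋ = $26,455; SL = ⌊$119,351/5⌋ = $23,870 → take DB $26,455. Book value $121,696.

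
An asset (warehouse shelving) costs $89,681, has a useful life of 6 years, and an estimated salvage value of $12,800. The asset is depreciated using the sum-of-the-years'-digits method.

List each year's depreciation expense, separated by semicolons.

Depreciable base = $89,681 − $12,800 = $76,881.
Sum of the years' digits = 6+5+4+3+2+1 = 21.
Year 1: $76,881 × 6/21 = $21,966. Book value $67,715.
Year 2: $76,881 × 5/21 = $18,305. Book value $49,410.
Year 3: $76,881 × 4/21 = $14,644. Book value $34,766.
Year 4: $76,881 × 3/21 = $10,983. Book value $23,783.
Year 5: $76,881 × 2/21 = $7,322. Book value $16,461.
Year 6: $76,881 × 1/21 = $3,661. Book value $12,800.

$21,966; $18,305; $14,644; $10,983; $7,322; $3,661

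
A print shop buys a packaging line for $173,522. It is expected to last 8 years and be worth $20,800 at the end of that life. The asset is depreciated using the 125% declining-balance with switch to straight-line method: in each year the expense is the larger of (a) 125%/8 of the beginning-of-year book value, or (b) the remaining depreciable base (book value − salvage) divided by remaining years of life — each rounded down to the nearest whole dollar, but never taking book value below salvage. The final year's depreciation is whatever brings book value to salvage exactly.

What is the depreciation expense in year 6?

Depreciable base = $173,522 − $20,800 = $152,722.
Year 1: DB = ⌊$173,522 × 125%/8⌋ = $27,112; SL = ⌊$152,722/8⌋ = $19,090 → take DB $27,112. Book value $146,410.
Year 2: DB = ⌊$146,410 × 125%/8⌋ = $22,876; SL = ⌊$125,610/7⌋ = $17,944 → take DB $22,876. Book value $123,534.
Year 3: DB = ⌊$123,534 × 125%/8⌋ = $19,302; SL = ⌊$102,734/6⌋ = $17,122 → take DB $19,302. Book value $104,232.
Year 4: DB = ⌊$104,232 × 125%/8⌋ = $16,286; SL = ⌊$83,432/5⌋ = $16,686 → take SL $16,686. Book value $87,546.
Year 5: DB = ⌊$87,546 × 125%/8⌋ = $13,679; SL = ⌊$66,746/4⌋ = $16,686 → take SL $16,686. Book value $70,860.
Year 6: DB = ⌊$70,860 × 125%/8⌋ = $11,071; SL = ⌊$50,060/3⌋ = $16,686 → take SL $16,686. Book value $54,174.

$16,686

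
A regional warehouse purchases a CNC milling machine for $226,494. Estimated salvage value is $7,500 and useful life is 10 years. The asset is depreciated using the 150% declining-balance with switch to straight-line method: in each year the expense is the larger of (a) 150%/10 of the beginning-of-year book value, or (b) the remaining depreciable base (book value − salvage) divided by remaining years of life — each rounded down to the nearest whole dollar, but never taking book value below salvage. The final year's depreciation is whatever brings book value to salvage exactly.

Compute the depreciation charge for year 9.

Depreciable base = $226,494 − $7,500 = $218,994.
Year 1: DB = ⌊$226,494 × 150%/10⌋ = $33,974; SL = ⌊$218,994/10⌋ = $21,899 → take DB $33,974. Book value $192,520.
Year 2: DB = ⌊$192,520 × 150%/10⌋ = $28,878; SL = ⌊$185,020/9⌋ = $20,557 → take DB $28,878. Book value $163,642.
Year 3: DB = ⌊$163,642 × 150%/10⌋ = $24,546; SL = ⌊$156,142/8⌋ = $19,517 → take DB $24,546. Book value $139,096.
Year 4: DB = ⌊$139,096 × 150%/10⌋ = $20,864; SL = ⌊$131,596/7⌋ = $18,799 → take DB $20,864. Book value $118,232.
Year 5: DB = ⌊$118,232 × 150%/10⌋ = $17,734; SL = ⌊$110,732/6⌋ = $18,455 → take SL $18,455. Book value $99,777.
Year 6: DB = ⌊$99,777 × 150%/10⌋ = $14,966; SL = ⌊$92,277/5⌋ = $18,455 → take SL $18,455. Book value $81,322.
Year 7: DB = ⌊$81,322 × 150%/10⌋ = $12,198; SL = ⌊$73,822/4⌋ = $18,455 → take SL $18,455. Book value $62,867.
Year 8: DB = ⌊$62,867 × 150%/10⌋ = $9,430; SL = ⌊$55,367/3⌋ = $18,455 → take SL $18,455. Book value $44,412.
Year 9: DB = ⌊$44,412 × 150%/10⌋ = $6,661; SL = ⌊$36,912/2⌋ = $18,456 → take SL $18,456. Book value $25,956.

$18,456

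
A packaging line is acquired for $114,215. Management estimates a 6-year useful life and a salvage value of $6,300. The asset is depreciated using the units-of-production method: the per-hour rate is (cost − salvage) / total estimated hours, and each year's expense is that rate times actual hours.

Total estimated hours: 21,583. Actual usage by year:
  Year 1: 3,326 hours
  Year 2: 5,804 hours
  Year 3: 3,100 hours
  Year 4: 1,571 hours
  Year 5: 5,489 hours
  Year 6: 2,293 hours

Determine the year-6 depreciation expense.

Depreciable base = $114,215 − $6,300 = $107,915.
Rate = $107,915 / 21,583 hours = $5 per hour.
Year 1: 3,326 × $5 = $16,630. Book value $97,585.
Year 2: 5,804 × $5 = $29,020. Book value $68,565.
Year 3: 3,100 × $5 = $15,500. Book value $53,065.
Year 4: 1,571 × $5 = $7,855. Book value $45,210.
Year 5: 5,489 × $5 = $27,445. Book value $17,765.
Year 6: 2,293 × $5 = $11,465. Book value $6,300.

$11,465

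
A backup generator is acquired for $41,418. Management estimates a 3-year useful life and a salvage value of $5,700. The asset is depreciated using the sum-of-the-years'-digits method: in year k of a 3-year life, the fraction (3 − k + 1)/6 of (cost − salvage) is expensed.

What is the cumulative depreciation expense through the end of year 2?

$29,765

Depreciable base = $41,418 − $5,700 = $35,718.
Sum of the years' digits = 3+2+1 = 6.
Year 1: $35,718 × 3/6 = $17,859. Book value $23,559.
Year 2: $35,718 × 2/6 = $11,906. Book value $11,653.
Accumulated through year 2 = $41,418 − $11,653 = $29,765.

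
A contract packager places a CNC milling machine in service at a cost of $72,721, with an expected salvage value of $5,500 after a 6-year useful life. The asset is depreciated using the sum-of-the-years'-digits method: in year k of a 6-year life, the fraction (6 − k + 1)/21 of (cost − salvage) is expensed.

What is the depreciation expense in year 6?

Depreciable base = $72,721 − $5,500 = $67,221.
Sum of the years' digits = 6+5+4+3+2+1 = 21.
Year 1: $67,221 × 6/21 = $19,206. Book value $53,515.
Year 2: $67,221 × 5/21 = $16,005. Book value $37,510.
Year 3: $67,221 × 4/21 = $12,804. Book value $24,706.
Year 4: $67,221 × 3/21 = $9,603. Book value $15,103.
Year 5: $67,221 × 2/21 = $6,402. Book value $8,701.
Year 6: $67,221 × 1/21 = $3,201. Book value $5,500.

$3,201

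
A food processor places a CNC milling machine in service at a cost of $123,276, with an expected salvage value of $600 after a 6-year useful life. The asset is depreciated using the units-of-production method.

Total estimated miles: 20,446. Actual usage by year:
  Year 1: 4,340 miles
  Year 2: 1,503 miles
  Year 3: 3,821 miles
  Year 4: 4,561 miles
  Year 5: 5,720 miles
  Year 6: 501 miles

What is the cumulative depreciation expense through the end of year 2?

Depreciable base = $123,276 − $600 = $122,676.
Rate = $122,676 / 20,446 miles = $6 per mile.
Year 1: 4,340 × $6 = $26,040. Book value $97,236.
Year 2: 1,503 × $6 = $9,018. Book value $88,218.
Accumulated through year 2 = $123,276 − $88,218 = $35,058.

$35,058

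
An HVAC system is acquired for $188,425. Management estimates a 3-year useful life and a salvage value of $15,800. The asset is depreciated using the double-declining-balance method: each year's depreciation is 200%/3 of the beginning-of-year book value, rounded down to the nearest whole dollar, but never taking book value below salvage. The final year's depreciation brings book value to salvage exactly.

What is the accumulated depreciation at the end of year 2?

$167,488

Depreciable base = $188,425 − $15,800 = $172,625.
Year 1: ⌊$188,425 × 200%/3⌋ = $125,616. Book value $62,809.
Year 2: ⌊$62,809 × 200%/3⌋ = $41,872. Book value $20,937.
Accumulated through year 2 = $188,425 − $20,937 = $167,488.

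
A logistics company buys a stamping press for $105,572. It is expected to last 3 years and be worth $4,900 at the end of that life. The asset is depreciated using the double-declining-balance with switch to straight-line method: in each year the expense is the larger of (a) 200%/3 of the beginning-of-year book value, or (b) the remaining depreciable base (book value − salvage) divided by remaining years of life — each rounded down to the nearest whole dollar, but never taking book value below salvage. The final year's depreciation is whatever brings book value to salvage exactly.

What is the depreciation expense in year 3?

$6,831

Depreciable base = $105,572 − $4,900 = $100,672.
Year 1: DB = ⌊$105,572 × 200%/3⌋ = $70,381; SL = ⌊$100,672/3⌋ = $33,557 → take DB $70,381. Book value $35,191.
Year 2: DB = ⌊$35,191 × 200%/3⌋ = $23,460; SL = ⌊$30,291/2⌋ = $15,145 → take DB $23,460. Book value $11,731.
Year 3 (final): $11,731 − $4,900 = $6,831. Book value $4,900.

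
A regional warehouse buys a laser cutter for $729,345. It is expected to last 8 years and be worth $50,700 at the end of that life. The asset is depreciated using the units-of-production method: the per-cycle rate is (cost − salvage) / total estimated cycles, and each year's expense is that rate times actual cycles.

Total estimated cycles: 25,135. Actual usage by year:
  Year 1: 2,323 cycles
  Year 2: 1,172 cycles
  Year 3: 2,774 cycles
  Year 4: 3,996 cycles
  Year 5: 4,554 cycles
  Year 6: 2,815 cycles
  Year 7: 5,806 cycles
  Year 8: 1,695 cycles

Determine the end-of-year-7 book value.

$96,465

Depreciable base = $729,345 − $50,700 = $678,645.
Rate = $678,645 / 25,135 cycles = $27 per cycle.
Year 1: 2,323 × $27 = $62,721. Book value $666,624.
Year 2: 1,172 × $27 = $31,644. Book value $634,980.
Year 3: 2,774 × $27 = $74,898. Book value $560,082.
Year 4: 3,996 × $27 = $107,892. Book value $452,190.
Year 5: 4,554 × $27 = $122,958. Book value $329,232.
Year 6: 2,815 × $27 = $76,005. Book value $253,227.
Year 7: 5,806 × $27 = $156,762. Book value $96,465.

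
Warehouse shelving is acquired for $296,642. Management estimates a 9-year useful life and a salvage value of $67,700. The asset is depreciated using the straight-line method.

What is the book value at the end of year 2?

$245,766

Depreciable base = $296,642 − $67,700 = $228,942.
Annual expense = $228,942 / 9 = $25,438.
End of year 1: book value $271,204.
End of year 2: book value $245,766.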